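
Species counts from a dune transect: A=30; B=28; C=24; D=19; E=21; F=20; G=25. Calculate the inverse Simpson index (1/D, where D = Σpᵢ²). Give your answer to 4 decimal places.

6.8238

Total N = 30+28+24+19+21+20+25 = 167, so the proportions are 0.17964072, 0.16766467, 0.14371257, 0.11377246, 0.1257485, 0.11976048, 0.1497006 (working shown to 8 dp, full precision carried).
D = 0.17964072² + 0.16766467² + 0.14371257² + 0.11377246² + 0.1257485² + 0.11976048² + 0.1497006² = 0.03227079 + 0.02811144 + 0.02065330 + 0.01294417 + 0.01581269 + 0.01434257 + 0.02241027 = 0.14654523.
So 1/D = 6.823832, i.e. 6.8238 to 4 decimal places.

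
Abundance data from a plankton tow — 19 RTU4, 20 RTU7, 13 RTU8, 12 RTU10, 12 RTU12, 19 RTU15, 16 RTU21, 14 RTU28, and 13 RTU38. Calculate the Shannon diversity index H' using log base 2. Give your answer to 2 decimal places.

3.14

Total N = 19+20+13+12+12+19+16+14+13 = 138, so the proportions are 0.1377, 0.1449, 0.0942, 0.087, 0.087, 0.1377, 0.1159, 0.1014, 0.0942 (working shown to 4 dp, full precision carried).
Each pᵢ log₂ pᵢ term: 0.1377×(-2.8606)=-0.3939, 0.1449×(-2.7866)=-0.4039, 0.0942×(-3.4081)=-0.3211, 0.087×(-3.5236)=-0.3064, 0.087×(-3.5236)=-0.3064, 0.1377×(-2.8606)=-0.3939, 0.1159×(-3.1085)=-0.3604, 0.1014×(-3.3012)=-0.3349, 0.0942×(-3.4081)=-0.3211.
Sum = -3.1418, so H' = 3.14.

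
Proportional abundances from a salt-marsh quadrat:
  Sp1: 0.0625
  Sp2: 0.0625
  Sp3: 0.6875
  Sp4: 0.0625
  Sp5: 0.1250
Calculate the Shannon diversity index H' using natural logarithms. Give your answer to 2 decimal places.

Each pᵢ ln pᵢ term (working shown to 4 dp, full precision carried): 0.0625×(-2.7726)=-0.1733, 0.0625×(-2.7726)=-0.1733, 0.6875×(-0.3747)=-0.2576, 0.0625×(-2.7726)=-0.1733, 0.125×(-2.0794)=-0.2599.
Sum = -1.0374, so H' = 1.04.

1.04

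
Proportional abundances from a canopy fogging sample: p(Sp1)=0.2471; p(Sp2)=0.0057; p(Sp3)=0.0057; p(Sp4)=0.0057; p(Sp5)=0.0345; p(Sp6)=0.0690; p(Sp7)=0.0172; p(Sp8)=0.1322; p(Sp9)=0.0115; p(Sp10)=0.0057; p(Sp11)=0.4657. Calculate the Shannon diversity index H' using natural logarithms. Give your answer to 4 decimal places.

1.5085

Each pᵢ ln pᵢ term (working shown to 6 dp, full precision carried): 0.2471×(-1.397962)=-0.345436, 0.0057×(-5.167289)=-0.029454, 0.0057×(-5.167289)=-0.029454, 0.0057×(-5.167289)=-0.029454, 0.0345×(-3.366796)=-0.116154, 0.069×(-2.673649)=-0.184482, 0.0172×(-4.062846)=-0.069881, 0.1322×(-2.023439)=-0.267499, 0.0115×(-4.465408)=-0.051352, 0.0057×(-5.167289)=-0.029454, 0.4657×(-0.764214)=-0.355894.
Sum = -1.508513, so H' = 1.5085.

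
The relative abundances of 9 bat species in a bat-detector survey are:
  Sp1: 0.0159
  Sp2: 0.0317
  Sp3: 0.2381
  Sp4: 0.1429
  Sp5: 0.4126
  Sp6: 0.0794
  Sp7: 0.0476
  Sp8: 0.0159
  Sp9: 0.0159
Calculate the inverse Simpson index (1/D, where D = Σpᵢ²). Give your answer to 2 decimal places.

D = 0.0159² + 0.0317² + 0.2381² + 0.1429² + 0.4126² + 0.0794² + 0.0476² + 0.0159² + 0.0159² = 0.000253 + 0.001005 + 0.056692 + 0.020420 + 0.170239 + 0.006304 + 0.002266 + 0.000253 + 0.000253 = 0.257684 (working shown to 6 dp, full precision carried).
So 1/D = 3.8807, i.e. 3.88 to 2 decimal places.

3.88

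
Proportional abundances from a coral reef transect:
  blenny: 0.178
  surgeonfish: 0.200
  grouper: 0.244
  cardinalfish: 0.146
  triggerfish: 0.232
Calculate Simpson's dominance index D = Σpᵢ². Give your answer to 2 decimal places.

0.21

D = 0.178² + 0.2² + 0.244² + 0.146² + 0.232² = 0.0317 + 0.0400 + 0.0595 + 0.0213 + 0.0538 = 0.2064 (working shown to 4 dp, full precision carried).
To 2 decimal places, D = 0.21.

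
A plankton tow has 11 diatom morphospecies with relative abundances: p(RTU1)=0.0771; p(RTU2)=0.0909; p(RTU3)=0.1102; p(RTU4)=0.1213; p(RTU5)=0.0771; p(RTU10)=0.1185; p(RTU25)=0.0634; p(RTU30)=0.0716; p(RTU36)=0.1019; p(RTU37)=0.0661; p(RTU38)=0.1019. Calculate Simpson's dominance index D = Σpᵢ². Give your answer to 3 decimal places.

D = 0.0771² + 0.0909² + 0.1102² + 0.1213² + 0.0771² + 0.1185² + 0.0634² + 0.0716² + 0.1019² + 0.0661² + 0.1019² = 0.00594 + 0.00826 + 0.01214 + 0.01471 + 0.00594 + 0.01404 + 0.00402 + 0.00513 + 0.01038 + 0.00437 + 0.01038 = 0.09533 (working shown to 5 dp, full precision carried).
To 3 decimal places, D = 0.095.

0.095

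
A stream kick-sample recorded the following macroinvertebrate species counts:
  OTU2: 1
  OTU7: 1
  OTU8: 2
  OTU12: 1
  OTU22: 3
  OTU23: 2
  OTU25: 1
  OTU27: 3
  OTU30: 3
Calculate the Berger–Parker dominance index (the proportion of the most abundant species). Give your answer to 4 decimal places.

0.1765

Total N = 1+1+2+1+3+2+1+3+3 = 17, so the proportions are 0.058824, 0.058824, 0.117647, 0.058824, 0.176471, 0.117647, 0.058824, 0.176471, 0.176471 (working shown to 6 dp, full precision carried).
The largest proportion is 0.176471, i.e. d = 0.1765 to 4 decimal places.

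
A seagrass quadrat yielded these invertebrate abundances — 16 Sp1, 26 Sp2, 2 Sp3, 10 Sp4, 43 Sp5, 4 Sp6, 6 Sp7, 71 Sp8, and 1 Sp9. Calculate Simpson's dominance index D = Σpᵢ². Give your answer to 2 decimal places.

Total N = 16+26+2+10+43+4+6+71+1 = 179, so the proportions are 0.0894, 0.1453, 0.0112, 0.0559, 0.2402, 0.0223, 0.0335, 0.3966, 0.0056 (working shown to 4 dp, full precision carried).
D = 0.0894² + 0.1453² + 0.0112² + 0.0559² + 0.2402² + 0.0223² + 0.0335² + 0.3966² + 0.0056² = 0.0080 + 0.0211 + 0.0001 + 0.0031 + 0.0577 + 0.0005 + 0.0011 + 0.1573 + 0.0000 = 0.2490.
To 2 decimal places, D = 0.25.

0.25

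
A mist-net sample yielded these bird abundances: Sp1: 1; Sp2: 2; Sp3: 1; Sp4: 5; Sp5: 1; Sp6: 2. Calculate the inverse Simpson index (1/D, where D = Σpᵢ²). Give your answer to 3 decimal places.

Total N = 1+2+1+5+1+2 = 12, so the proportions are 0.0833333, 0.1666667, 0.0833333, 0.4166667, 0.0833333, 0.1666667 (working shown to 7 dp, full precision carried).
D = 0.0833333² + 0.1666667² + 0.0833333² + 0.4166667² + 0.0833333² + 0.1666667² = 0.0069444 + 0.0277778 + 0.0069444 + 0.1736111 + 0.0069444 + 0.0277778 = 0.2500000.
So 1/D = 4.00000, i.e. 4.000 to 3 decimal places.

4.000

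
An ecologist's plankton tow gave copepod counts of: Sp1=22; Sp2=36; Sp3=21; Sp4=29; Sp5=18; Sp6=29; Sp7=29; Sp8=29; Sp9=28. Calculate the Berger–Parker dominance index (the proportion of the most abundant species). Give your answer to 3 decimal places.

0.149

Total N = 22+36+21+29+18+29+29+29+28 = 241, so the proportions are 0.09129, 0.14938, 0.08714, 0.12033, 0.07469, 0.12033, 0.12033, 0.12033, 0.11618 (working shown to 5 dp, full precision carried).
The largest proportion is 0.14938, i.e. d = 0.149 to 3 decimal places.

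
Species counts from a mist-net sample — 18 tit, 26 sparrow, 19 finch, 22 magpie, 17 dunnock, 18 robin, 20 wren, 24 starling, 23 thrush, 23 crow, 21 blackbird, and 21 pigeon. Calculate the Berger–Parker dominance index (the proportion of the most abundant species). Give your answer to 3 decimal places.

0.103

Total N = 18+26+19+22+17+18+20+24+23+23+21+21 = 252, so the proportions are 0.07143, 0.10317, 0.0754, 0.0873, 0.06746, 0.07143, 0.07937, 0.09524, 0.09127, 0.09127, 0.08333, 0.08333 (working shown to 5 dp, full precision carried).
The largest proportion is 0.10317, i.e. d = 0.103 to 3 decimal places.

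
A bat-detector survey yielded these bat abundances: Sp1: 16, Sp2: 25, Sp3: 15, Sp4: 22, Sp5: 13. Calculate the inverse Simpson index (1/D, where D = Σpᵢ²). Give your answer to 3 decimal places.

Total N = 16+25+15+22+13 = 91, so the proportions are 0.1758242, 0.2747253, 0.1648352, 0.2417582, 0.1428571 (working shown to 7 dp, full precision carried).
D = 0.1758242² + 0.2747253² + 0.1648352² + 0.2417582² + 0.1428571² = 0.0309141 + 0.0754740 + 0.0271706 + 0.0584470 + 0.0204082 = 0.2124140.
So 1/D = 4.70779, i.e. 4.708 to 3 decimal places.

4.708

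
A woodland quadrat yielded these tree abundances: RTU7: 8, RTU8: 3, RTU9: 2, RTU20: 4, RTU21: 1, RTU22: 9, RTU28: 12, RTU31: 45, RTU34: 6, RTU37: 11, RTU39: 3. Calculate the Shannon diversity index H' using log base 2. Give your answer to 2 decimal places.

2.70

Total N = 8+3+2+4+1+9+12+45+6+11+3 = 104, so the proportions are 0.0769, 0.0288, 0.0192, 0.0385, 0.0096, 0.0865, 0.1154, 0.4327, 0.0577, 0.1058, 0.0288 (working shown to 4 dp, full precision carried).
Each pᵢ log₂ pᵢ term: 0.0769×(-3.7004)=-0.2846, 0.0288×(-5.1155)=-0.1476, 0.0192×(-5.7004)=-0.1096, 0.0385×(-4.7004)=-0.1808, 0.0096×(-6.7004)=-0.0644, 0.0865×(-3.5305)=-0.3055, 0.1154×(-3.1155)=-0.3595, 0.4327×(-1.2086)=-0.5229, 0.0577×(-4.1155)=-0.2374, 0.1058×(-3.2410)=-0.3428, 0.0288×(-5.1155)=-0.1476.
Sum = -2.7028, so H' = 2.70.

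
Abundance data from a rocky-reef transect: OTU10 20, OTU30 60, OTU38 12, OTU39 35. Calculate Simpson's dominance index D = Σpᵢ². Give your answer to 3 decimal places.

Total N = 20+60+12+35 = 127, so the proportions are 0.15748, 0.47244, 0.09449, 0.27559 (working shown to 5 dp, full precision carried).
D = 0.15748² + 0.47244² + 0.09449² + 0.27559² = 0.02480 + 0.22320 + 0.00893 + 0.07595 = 0.33288.
To 3 decimal places, D = 0.333.

0.333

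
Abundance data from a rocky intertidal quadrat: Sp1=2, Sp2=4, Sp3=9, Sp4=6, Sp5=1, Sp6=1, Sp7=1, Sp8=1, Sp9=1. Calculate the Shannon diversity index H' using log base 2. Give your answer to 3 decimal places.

2.622

Total N = 2+4+9+6+1+1+1+1+1 = 26, so the proportions are 0.07692, 0.15385, 0.34615, 0.23077, 0.03846, 0.03846, 0.03846, 0.03846, 0.03846 (working shown to 5 dp, full precision carried).
Each pᵢ log₂ pᵢ term: 0.07692×(-3.70044)=-0.28465, 0.15385×(-2.70044)=-0.41545, 0.34615×(-1.53051)=-0.52979, 0.23077×(-2.11548)=-0.48819, 0.03846×(-4.70044)=-0.18079, 0.03846×(-4.70044)=-0.18079, 0.03846×(-4.70044)=-0.18079, 0.03846×(-4.70044)=-0.18079, 0.03846×(-4.70044)=-0.18079.
Sum = -2.62201, so H' = 2.622.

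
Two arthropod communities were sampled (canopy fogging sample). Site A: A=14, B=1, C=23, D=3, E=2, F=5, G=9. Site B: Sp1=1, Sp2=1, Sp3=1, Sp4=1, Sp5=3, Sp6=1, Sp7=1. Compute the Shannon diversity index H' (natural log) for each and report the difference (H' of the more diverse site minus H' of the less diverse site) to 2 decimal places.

Site A: N=57, proportions 0.2456, 0.0175, 0.4035, 0.0526, 0.0351, 0.0877, 0.1579, giving H' = 1.5594 (working shown to 4 dp, full precision carried).
Site B: N=9, proportions 0.1111, 0.1111, 0.1111, 0.1111, 0.3333, 0.1111, 0.1111, giving H' = 1.8310.
Difference = |1.5594 − 1.8310| = 0.2716, i.e. 0.27 to 2 decimal places.

0.27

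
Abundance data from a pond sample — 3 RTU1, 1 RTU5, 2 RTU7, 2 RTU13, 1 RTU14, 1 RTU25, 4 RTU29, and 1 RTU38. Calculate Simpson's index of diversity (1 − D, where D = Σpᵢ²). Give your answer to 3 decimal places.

0.836

Total N = 3+1+2+2+1+1+4+1 = 15, so the proportions are 0.2, 0.06667, 0.13333, 0.13333, 0.06667, 0.06667, 0.26667, 0.06667 (working shown to 5 dp, full precision carried).
D = 0.2² + 0.06667² + 0.13333² + 0.13333² + 0.06667² + 0.06667² + 0.26667² + 0.06667² = 0.04000 + 0.00444 + 0.01778 + 0.01778 + 0.00444 + 0.00444 + 0.07111 + 0.00444 = 0.16444.
So 1 − D = 0.83556, i.e. 0.836 to 3 decimal places.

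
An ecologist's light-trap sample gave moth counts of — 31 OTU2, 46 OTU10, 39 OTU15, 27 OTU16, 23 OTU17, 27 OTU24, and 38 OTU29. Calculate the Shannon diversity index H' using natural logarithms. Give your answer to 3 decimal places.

1.920

Total N = 31+46+39+27+23+27+38 = 231, so the proportions are 0.1342, 0.19913, 0.16883, 0.11688, 0.09957, 0.11688, 0.1645 (working shown to 5 dp, full precision carried).
Each pᵢ ln pᵢ term: 0.1342×(-2.00843)=-0.26953, 0.19913×(-1.61378)=-0.32136, 0.16883×(-1.77886)=-0.30033, 0.11688×(-2.14658)=-0.25090, 0.09957×(-2.30692)=-0.22969, 0.11688×(-2.14658)=-0.25090, 0.1645×(-1.80483)=-0.29690.
Sum = -1.91960, so H' = 1.920.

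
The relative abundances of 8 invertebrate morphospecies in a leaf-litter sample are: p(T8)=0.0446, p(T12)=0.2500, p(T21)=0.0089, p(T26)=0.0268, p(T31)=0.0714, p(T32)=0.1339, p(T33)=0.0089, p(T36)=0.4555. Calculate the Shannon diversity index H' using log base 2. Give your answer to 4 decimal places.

Each pᵢ log₂ pᵢ term (working shown to 6 dp, full precision carried): 0.0446×(-4.486812)=-0.200112, 0.25×(-2.000000)=-0.500000, 0.0089×(-6.811979)=-0.060627, 0.0268×(-5.221623)=-0.139940, 0.0714×(-3.807932)=-0.271886, 0.1339×(-2.900772)=-0.388413, 0.0089×(-6.811979)=-0.060627, 0.4555×(-1.134477)=-0.516754.
Sum = -2.138359, so H' = 2.1384.

2.1384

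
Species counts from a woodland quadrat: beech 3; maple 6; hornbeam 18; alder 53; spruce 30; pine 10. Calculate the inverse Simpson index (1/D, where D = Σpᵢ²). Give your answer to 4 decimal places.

3.4466

Total N = 3+6+18+53+30+10 = 120, so the proportions are 0.025, 0.05, 0.15, 0.44166667, 0.25, 0.08333333 (working shown to 8 dp, full precision carried).
D = 0.025² + 0.05² + 0.15² + 0.44166667² + 0.25² + 0.08333333² = 0.00062500 + 0.00250000 + 0.02250000 + 0.19506944 + 0.06250000 + 0.00694444 = 0.29013889.
So 1/D = 3.446625, i.e. 3.4466 to 4 decimal places.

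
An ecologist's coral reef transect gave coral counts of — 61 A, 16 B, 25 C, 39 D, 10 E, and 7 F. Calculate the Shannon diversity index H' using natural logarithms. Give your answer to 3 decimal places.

1.549

Total N = 61+16+25+39+10+7 = 158, so the proportions are 0.38608, 0.10127, 0.15823, 0.24684, 0.06329, 0.0443 (working shown to 5 dp, full precision carried).
Each pᵢ ln pᵢ term: 0.38608×(-0.95172)=-0.36744, 0.10127×(-2.29001)=-0.23190, 0.15823×(-1.84372)=-0.29173, 0.24684×(-1.39903)=-0.34533, 0.06329×(-2.76001)=-0.17468, 0.0443×(-3.11668)=-0.13808.
Sum = -1.54916, so H' = 1.549.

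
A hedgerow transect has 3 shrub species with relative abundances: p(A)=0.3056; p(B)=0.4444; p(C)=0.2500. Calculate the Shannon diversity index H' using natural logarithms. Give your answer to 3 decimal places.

1.069

Each pᵢ ln pᵢ term (working shown to 5 dp, full precision carried): 0.3056×(-1.18548)=-0.36228, 0.4444×(-0.81103)=-0.36042, 0.25×(-1.38629)=-0.34657.
Sum = -1.06928, so H' = 1.069.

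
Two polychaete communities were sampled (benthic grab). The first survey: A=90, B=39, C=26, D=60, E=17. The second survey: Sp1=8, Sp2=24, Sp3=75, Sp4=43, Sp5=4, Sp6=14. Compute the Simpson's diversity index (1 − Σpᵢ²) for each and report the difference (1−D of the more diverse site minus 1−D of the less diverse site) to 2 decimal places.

The first survey: N=232, proportions 0.3879, 0.1681, 0.1121, 0.2586, 0.0733, giving 1−D = 0.7364 (working shown to 4 dp, full precision carried).
The second survey: N=168, proportions 0.0476, 0.1429, 0.4464, 0.256, 0.0238, 0.0833, giving 1−D = 0.7050.
Difference = |0.7364 − 0.7050| = 0.0314, i.e. 0.03 to 2 decimal places.

0.03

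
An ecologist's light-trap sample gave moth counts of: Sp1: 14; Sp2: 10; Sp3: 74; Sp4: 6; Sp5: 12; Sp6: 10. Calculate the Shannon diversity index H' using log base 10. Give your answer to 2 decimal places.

Total N = 14+10+74+6+12+10 = 126, so the proportions are 0.1111, 0.0794, 0.5873, 0.0476, 0.0952, 0.0794 (working shown to 4 dp, full precision carried).
Each pᵢ log₁₀ pᵢ term: 0.1111×(-0.9542)=-0.1060, 0.0794×(-1.1004)=-0.0873, 0.5873×(-0.2311)=-0.1357, 0.0476×(-1.3222)=-0.0630, 0.0952×(-1.0212)=-0.0973, 0.0794×(-1.1004)=-0.0873.
Sum = -0.5767, so H' = 0.58.

0.58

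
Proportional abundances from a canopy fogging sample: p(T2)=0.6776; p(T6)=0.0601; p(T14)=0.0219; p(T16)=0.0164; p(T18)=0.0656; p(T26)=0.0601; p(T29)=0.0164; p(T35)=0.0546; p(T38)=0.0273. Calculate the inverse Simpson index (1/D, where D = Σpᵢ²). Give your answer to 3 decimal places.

D = 0.6776² + 0.0601² + 0.0219² + 0.0164² + 0.0656² + 0.0601² + 0.0164² + 0.0546² + 0.0273² = 0.459142 + 0.003612 + 0.000480 + 0.000269 + 0.004303 + 0.003612 + 0.000269 + 0.002981 + 0.000745 = 0.475413 (working shown to 6 dp, full precision carried).
So 1/D = 2.10343, i.e. 2.103 to 3 decimal places.

2.103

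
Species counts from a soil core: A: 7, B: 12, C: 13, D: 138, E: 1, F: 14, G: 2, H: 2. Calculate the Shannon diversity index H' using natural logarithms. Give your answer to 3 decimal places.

1.028

Total N = 7+12+13+138+1+14+2+2 = 189, so the proportions are 0.03704, 0.06349, 0.06878, 0.73016, 0.00529, 0.07407, 0.01058, 0.01058 (working shown to 5 dp, full precision carried).
Each pᵢ ln pᵢ term: 0.03704×(-3.29584)=-0.12207, 0.06349×(-2.75684)=-0.17504, 0.06878×(-2.67680)=-0.18412, 0.73016×(-0.31449)=-0.22963, 0.00529×(-5.24175)=-0.02773, 0.07407×(-2.60269)=-0.19279, 0.01058×(-4.54860)=-0.04813, 0.01058×(-4.54860)=-0.04813.
Sum = -1.02765, so H' = 1.028.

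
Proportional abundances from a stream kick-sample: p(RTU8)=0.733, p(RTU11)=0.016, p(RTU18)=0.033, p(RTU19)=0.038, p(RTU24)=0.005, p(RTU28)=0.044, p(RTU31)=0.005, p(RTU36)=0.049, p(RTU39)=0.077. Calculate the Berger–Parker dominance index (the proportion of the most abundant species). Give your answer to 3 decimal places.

0.733

The largest proportion is 0.733, i.e. d = 0.733 to 3 decimal places.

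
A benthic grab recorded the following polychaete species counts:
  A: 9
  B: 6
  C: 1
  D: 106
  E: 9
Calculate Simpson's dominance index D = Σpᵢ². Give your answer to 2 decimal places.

Total N = 9+6+1+106+9 = 131, so the proportions are 0.0687, 0.0458, 0.0076, 0.8092, 0.0687 (working shown to 4 dp, full precision carried).
D = 0.0687² + 0.0458² + 0.0076² + 0.8092² + 0.0687² = 0.0047 + 0.0021 + 0.0001 + 0.6547 + 0.0047 = 0.6663.
To 2 decimal places, D = 0.67.

0.67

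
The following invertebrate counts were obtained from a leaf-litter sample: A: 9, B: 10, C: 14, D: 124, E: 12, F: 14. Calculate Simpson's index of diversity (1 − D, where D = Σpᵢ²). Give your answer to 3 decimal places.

0.519

Total N = 9+10+14+124+12+14 = 183, so the proportions are 0.04918, 0.05464, 0.0765, 0.6776, 0.06557, 0.0765 (working shown to 5 dp, full precision carried).
D = 0.04918² + 0.05464² + 0.0765² + 0.6776² + 0.06557² + 0.0765² = 0.00242 + 0.00299 + 0.00585 + 0.45914 + 0.00430 + 0.00585 = 0.48055.
So 1 − D = 0.51945, i.e. 0.519 to 3 decimal places.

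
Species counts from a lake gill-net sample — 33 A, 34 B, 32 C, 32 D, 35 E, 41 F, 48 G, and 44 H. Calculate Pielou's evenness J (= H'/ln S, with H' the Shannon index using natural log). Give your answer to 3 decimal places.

0.994

Total N = 33+34+32+32+35+41+48+44 = 299, so the proportions are 0.11037, 0.11371, 0.10702, 0.10702, 0.11706, 0.13712, 0.16054, 0.14716 (working shown to 5 dp, full precision carried).
H' = −Σ pᵢ ln pᵢ = −((-0.24324) + (-0.24722) + (-0.23917) + (-0.23917) + (-0.25110) + (-0.27245) + (-0.29366) + (-0.28199)) = 2.06799.
With S = 8 species, ln S = 2.07944, so J = 2.06799/2.07944 = 0.99449, i.e. 0.994 to 3 decimal places.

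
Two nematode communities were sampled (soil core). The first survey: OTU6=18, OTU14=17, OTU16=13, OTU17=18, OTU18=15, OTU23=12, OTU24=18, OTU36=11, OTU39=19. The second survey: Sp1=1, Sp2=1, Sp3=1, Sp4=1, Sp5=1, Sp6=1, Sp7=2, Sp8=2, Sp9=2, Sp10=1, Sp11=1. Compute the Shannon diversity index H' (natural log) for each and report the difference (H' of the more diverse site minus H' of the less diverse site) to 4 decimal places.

0.1617

The first survey: N=141, proportions 0.12766, 0.120567, 0.092199, 0.12766, 0.106383, 0.085106, 0.12766, 0.078014, 0.134752, giving H' = 2.180321 (working shown to 6 dp, full precision carried).
The second survey: N=14, proportions 0.071429, 0.071429, 0.071429, 0.071429, 0.071429, 0.071429, 0.142857, 0.142857, 0.142857, 0.071429, 0.071429, giving H' = 2.341994.
Difference = |2.180321 − 2.341994| = 0.161673, i.e. 0.1617 to 4 decimal places.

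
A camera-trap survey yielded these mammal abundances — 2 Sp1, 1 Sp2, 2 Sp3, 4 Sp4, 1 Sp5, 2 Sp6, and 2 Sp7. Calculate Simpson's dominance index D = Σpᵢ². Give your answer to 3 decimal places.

0.173

Total N = 2+1+2+4+1+2+2 = 14, so the proportions are 0.14286, 0.07143, 0.14286, 0.28571, 0.07143, 0.14286, 0.14286 (working shown to 5 dp, full precision carried).
D = 0.14286² + 0.07143² + 0.14286² + 0.28571² + 0.07143² + 0.14286² + 0.14286² = 0.02041 + 0.00510 + 0.02041 + 0.08163 + 0.00510 + 0.02041 + 0.02041 = 0.17347.
To 3 decimal places, D = 0.173.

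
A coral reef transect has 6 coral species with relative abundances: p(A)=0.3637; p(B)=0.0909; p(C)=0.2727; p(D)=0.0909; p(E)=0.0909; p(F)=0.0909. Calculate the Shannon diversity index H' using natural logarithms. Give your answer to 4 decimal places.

Each pᵢ ln pᵢ term (working shown to 6 dp, full precision carried): 0.3637×(-1.011426)=-0.367856, 0.0909×(-2.397995)=-0.217978, 0.2727×(-1.299383)=-0.354342, 0.0909×(-2.397995)=-0.217978, 0.0909×(-2.397995)=-0.217978, 0.0909×(-2.397995)=-0.217978.
Sum = -1.594108, so H' = 1.5941.

1.5941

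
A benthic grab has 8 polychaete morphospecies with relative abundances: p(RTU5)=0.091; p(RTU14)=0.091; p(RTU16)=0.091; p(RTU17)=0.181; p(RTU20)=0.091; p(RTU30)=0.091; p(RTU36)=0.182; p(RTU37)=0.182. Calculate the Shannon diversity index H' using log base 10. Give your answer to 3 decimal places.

Each pᵢ log₁₀ pᵢ term (working shown to 5 dp, full precision carried): 0.091×(-1.04096)=-0.09473, 0.091×(-1.04096)=-0.09473, 0.091×(-1.04096)=-0.09473, 0.181×(-0.74232)=-0.13436, 0.091×(-1.04096)=-0.09473, 0.091×(-1.04096)=-0.09473, 0.182×(-0.73993)=-0.13467, 0.182×(-0.73993)=-0.13467.
Sum = -0.87733, so H' = 0.877.

0.877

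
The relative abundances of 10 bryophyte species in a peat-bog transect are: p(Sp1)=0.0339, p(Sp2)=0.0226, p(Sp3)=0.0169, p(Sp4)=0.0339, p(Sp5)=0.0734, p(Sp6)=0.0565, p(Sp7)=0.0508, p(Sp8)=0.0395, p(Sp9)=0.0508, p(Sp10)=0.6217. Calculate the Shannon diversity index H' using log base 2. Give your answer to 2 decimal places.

Each pᵢ log₂ pᵢ term (working shown to 4 dp, full precision carried): 0.0339×(-4.8826)=-0.1655, 0.0226×(-5.4675)=-0.1236, 0.0169×(-5.8868)=-0.0995, 0.0339×(-4.8826)=-0.1655, 0.0734×(-3.7681)=-0.2766, 0.0565×(-4.1456)=-0.2342, 0.0508×(-4.2990)=-0.2184, 0.0395×(-4.6620)=-0.1841, 0.0508×(-4.2990)=-0.2184, 0.6217×(-0.6857)=-0.4263.
Sum = -2.1121, so H' = 2.11.

2.11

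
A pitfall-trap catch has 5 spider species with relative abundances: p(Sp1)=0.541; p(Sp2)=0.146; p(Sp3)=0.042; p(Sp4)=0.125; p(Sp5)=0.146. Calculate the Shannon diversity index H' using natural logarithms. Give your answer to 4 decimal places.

Each pᵢ ln pᵢ term (working shown to 6 dp, full precision carried): 0.541×(-0.614336)=-0.332356, 0.146×(-1.924149)=-0.280926, 0.042×(-3.170086)=-0.133144, 0.125×(-2.079442)=-0.259930, 0.146×(-1.924149)=-0.280926.
Sum = -1.287281, so H' = 1.2873.

1.2873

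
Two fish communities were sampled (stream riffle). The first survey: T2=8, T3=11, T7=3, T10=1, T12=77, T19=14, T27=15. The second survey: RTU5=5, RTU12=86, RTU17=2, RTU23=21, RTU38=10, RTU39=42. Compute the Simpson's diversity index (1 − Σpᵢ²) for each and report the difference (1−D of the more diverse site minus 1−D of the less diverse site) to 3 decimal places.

The first survey: N=129, proportions 0.06202, 0.08527, 0.02326, 0.00775, 0.5969, 0.10853, 0.11628, giving 1−D = 0.60669 (working shown to 5 dp, full precision carried).
The second survey: N=166, proportions 0.03012, 0.51807, 0.01205, 0.12651, 0.06024, 0.25301, giving 1−D = 0.64690.
Difference = |0.60669 − 0.64690| = 0.04021, i.e. 0.040 to 3 decimal places.

0.040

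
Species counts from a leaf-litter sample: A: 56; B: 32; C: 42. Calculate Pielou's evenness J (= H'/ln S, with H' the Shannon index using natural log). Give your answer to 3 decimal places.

0.977

Total N = 56+32+42 = 130, so the proportions are 0.43077, 0.24615, 0.32308 (working shown to 5 dp, full precision carried).
H' = −Σ pᵢ ln pᵢ = −((-0.36279) + (-0.34506) + (-0.36503)) = 1.07288.
With S = 3 species, ln S = 1.09861, so J = 1.07288/1.09861 = 0.97658, i.e. 0.977 to 3 decimal places.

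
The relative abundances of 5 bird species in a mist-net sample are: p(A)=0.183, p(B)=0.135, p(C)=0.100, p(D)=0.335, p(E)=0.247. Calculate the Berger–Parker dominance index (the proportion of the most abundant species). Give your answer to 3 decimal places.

The largest proportion is 0.335, i.e. d = 0.335 to 3 decimal places.

0.335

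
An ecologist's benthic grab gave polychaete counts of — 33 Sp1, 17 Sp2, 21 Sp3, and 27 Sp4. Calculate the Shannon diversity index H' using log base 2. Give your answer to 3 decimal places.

Total N = 33+17+21+27 = 98, so the proportions are 0.33673, 0.17347, 0.21429, 0.27551 (working shown to 5 dp, full precision carried).
Each pᵢ log₂ pᵢ term: 0.33673×(-1.57032)=-0.52878, 0.17347×(-2.52725)=-0.43840, 0.21429×(-2.22239)=-0.47623, 0.27551×(-1.85982)=-0.51240.
Sum = -1.95581, so H' = 1.956.

1.956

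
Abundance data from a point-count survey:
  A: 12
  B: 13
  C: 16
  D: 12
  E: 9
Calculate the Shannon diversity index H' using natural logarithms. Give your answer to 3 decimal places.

1.593

Total N = 12+13+16+12+9 = 62, so the proportions are 0.19355, 0.20968, 0.25806, 0.19355, 0.14516 (working shown to 5 dp, full precision carried).
Each pᵢ ln pᵢ term: 0.19355×(-1.64223)=-0.31785, 0.20968×(-1.56219)=-0.32755, 0.25806×(-1.35455)=-0.34956, 0.19355×(-1.64223)=-0.31785, 0.14516×(-1.92991)=-0.28015.
Sum = -1.59296, so H' = 1.593.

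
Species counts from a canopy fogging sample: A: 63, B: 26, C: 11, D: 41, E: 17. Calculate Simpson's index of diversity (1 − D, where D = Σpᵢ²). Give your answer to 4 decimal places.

0.7302

Total N = 63+26+11+41+17 = 158, so the proportions are 0.398734, 0.164557, 0.06962, 0.259494, 0.107595 (working shown to 6 dp, full precision carried).
D = 0.398734² + 0.164557² + 0.06962² + 0.259494² + 0.107595² = 0.158989 + 0.027079 + 0.004847 + 0.067337 + 0.011577 = 0.269829.
So 1 − D = 0.730171, i.e. 0.7302 to 4 decimal places.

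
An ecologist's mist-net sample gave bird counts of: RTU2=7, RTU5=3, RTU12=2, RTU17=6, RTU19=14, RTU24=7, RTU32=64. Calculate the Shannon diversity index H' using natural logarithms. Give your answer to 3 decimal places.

1.278

Total N = 7+3+2+6+14+7+64 = 103, so the proportions are 0.06796, 0.02913, 0.01942, 0.05825, 0.13592, 0.06796, 0.62136 (working shown to 5 dp, full precision carried).
Each pᵢ ln pᵢ term: 0.06796×(-2.68882)=-0.18274, 0.02913×(-3.53612)=-0.10299, 0.01942×(-3.94158)=-0.07654, 0.05825×(-2.84297)=-0.16561, 0.13592×(-1.99567)=-0.27126, 0.06796×(-2.68882)=-0.18274, 0.62136×(-0.47585)=-0.29567.
Sum = -1.27754, so H' = 1.278.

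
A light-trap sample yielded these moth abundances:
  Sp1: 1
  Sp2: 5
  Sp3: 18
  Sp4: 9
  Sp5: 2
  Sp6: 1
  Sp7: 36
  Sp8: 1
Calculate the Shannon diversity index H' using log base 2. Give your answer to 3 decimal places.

Total N = 1+5+18+9+2+1+36+1 = 73, so the proportions are 0.0137, 0.06849, 0.24658, 0.12329, 0.0274, 0.0137, 0.49315, 0.0137 (working shown to 5 dp, full precision carried).
Each pᵢ log₂ pᵢ term: 0.0137×(-6.18982)=-0.08479, 0.06849×(-3.86790)=-0.26492, 0.24658×(-2.01990)=-0.49806, 0.12329×(-3.01990)=-0.37232, 0.0274×(-5.18982)=-0.14219, 0.0137×(-6.18982)=-0.08479, 0.49315×(-1.01990)=-0.50296, 0.0137×(-6.18982)=-0.08479.
Sum = -2.03483, so H' = 2.035.

2.035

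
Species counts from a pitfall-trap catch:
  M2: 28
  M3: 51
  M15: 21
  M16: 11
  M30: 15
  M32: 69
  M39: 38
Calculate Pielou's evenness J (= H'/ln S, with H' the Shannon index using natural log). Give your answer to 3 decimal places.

Total N = 28+51+21+11+15+69+38 = 233, so the proportions are 0.12017, 0.21888, 0.09013, 0.04721, 0.06438, 0.29614, 0.16309 (working shown to 5 dp, full precision carried).
H' = −Σ pᵢ ln pᵢ = −((-0.25462) + (-0.33253) + (-0.21690) + (-0.14414) + (-0.17659) + (-0.36038) + (-0.29576)) = 1.78091.
With S = 7 species, ln S = 1.94591, so J = 1.78091/1.94591 = 0.91521, i.e. 0.915 to 3 decimal places.

0.915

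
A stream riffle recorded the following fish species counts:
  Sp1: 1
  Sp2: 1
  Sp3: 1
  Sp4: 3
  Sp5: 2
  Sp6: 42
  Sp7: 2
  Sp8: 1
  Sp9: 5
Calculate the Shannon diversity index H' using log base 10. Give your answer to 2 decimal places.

0.48

Total N = 1+1+1+3+2+42+2+1+5 = 58, so the proportions are 0.0172, 0.0172, 0.0172, 0.0517, 0.0345, 0.7241, 0.0345, 0.0172, 0.0862 (working shown to 4 dp, full precision carried).
Each pᵢ log₁₀ pᵢ term: 0.0172×(-1.7634)=-0.0304, 0.0172×(-1.7634)=-0.0304, 0.0172×(-1.7634)=-0.0304, 0.0517×(-1.2863)=-0.0665, 0.0345×(-1.4624)=-0.0504, 0.7241×(-0.1402)=-0.1015, 0.0345×(-1.4624)=-0.0504, 0.0172×(-1.7634)=-0.0304, 0.0862×(-1.0645)=-0.0918.
Sum = -0.4823, so H' = 0.48.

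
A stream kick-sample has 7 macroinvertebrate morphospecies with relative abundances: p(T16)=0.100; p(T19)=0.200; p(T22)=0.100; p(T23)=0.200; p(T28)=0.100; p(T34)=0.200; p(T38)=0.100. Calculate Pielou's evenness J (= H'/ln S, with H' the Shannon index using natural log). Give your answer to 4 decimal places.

0.9696

H' = −Σ pᵢ ln pᵢ = −((-0.230259) + (-0.321888) + (-0.230259) + (-0.321888) + (-0.230259) + (-0.321888) + (-0.230259)) = 1.886697 (working shown to 6 dp, full precision carried).
With S = 7 species, ln S = 1.945910, so J = 1.886697/1.945910 = 0.969570, i.e. 0.9696 to 4 decimal places.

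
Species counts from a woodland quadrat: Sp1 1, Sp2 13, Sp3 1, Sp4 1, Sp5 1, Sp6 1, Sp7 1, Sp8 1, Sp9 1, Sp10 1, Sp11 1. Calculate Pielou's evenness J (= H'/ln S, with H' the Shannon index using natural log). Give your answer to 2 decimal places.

0.70

Total N = 1+13+1+1+1+1+1+1+1+1+1 = 23, so the proportions are 0.0435, 0.5652, 0.0435, 0.0435, 0.0435, 0.0435, 0.0435, 0.0435, 0.0435, 0.0435, 0.0435 (working shown to 4 dp, full precision carried).
H' = −Σ pᵢ ln pᵢ = −((-0.1363) + (-0.3225) + (-0.1363) + (-0.1363) + (-0.1363) + (-0.1363) + (-0.1363) + (-0.1363) + (-0.1363) + (-0.1363) + (-0.1363)) = 1.6857.
With S = 11 species, ln S = 2.3979, so J = 1.6857/2.3979 = 0.7030, i.e. 0.70 to 2 decimal places.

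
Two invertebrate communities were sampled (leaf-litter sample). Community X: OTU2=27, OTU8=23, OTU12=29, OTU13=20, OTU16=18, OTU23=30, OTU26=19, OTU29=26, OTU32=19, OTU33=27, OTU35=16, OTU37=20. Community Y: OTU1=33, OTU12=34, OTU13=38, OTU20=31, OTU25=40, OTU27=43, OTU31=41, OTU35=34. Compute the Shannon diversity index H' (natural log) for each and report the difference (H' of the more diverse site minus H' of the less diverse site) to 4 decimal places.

0.3916

Community X: N=274, proportions 0.09854, 0.083942, 0.105839, 0.072993, 0.065693, 0.109489, 0.069343, 0.094891, 0.069343, 0.09854, 0.058394, 0.072993, giving H' = 2.464969 (working shown to 6 dp, full precision carried).
Community Y: N=294, proportions 0.112245, 0.115646, 0.129252, 0.105442, 0.136054, 0.146259, 0.139456, 0.115646, giving H' = 2.073368.
Difference = |2.464969 − 2.073368| = 0.391601, i.e. 0.3916 to 4 decimal places.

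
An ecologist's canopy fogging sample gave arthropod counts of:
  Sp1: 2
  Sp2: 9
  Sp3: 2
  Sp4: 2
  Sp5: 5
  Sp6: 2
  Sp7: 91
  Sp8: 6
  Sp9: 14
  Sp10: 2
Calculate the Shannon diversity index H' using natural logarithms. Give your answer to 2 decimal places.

1.25

Total N = 2+9+2+2+5+2+91+6+14+2 = 135, so the proportions are 0.0148, 0.0667, 0.0148, 0.0148, 0.037, 0.0148, 0.6741, 0.0444, 0.1037, 0.0148 (working shown to 4 dp, full precision carried).
Each pᵢ ln pᵢ term: 0.0148×(-4.2121)=-0.0624, 0.0667×(-2.7081)=-0.1805, 0.0148×(-4.2121)=-0.0624, 0.0148×(-4.2121)=-0.0624, 0.037×(-3.2958)=-0.1221, 0.0148×(-4.2121)=-0.0624, 0.6741×(-0.3944)=-0.2659, 0.0444×(-3.1135)=-0.1384, 0.1037×(-2.2662)=-0.2350, 0.0148×(-4.2121)=-0.0624.
Sum = -1.2539, so H' = 1.25.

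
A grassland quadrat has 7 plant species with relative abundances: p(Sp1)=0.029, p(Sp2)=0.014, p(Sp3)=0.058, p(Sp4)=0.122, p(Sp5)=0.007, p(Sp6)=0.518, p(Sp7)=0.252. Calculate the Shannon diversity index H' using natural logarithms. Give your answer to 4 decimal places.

Each pᵢ ln pᵢ term (working shown to 6 dp, full precision carried): 0.029×(-3.540459)=-0.102673, 0.014×(-4.268698)=-0.059762, 0.058×(-2.847312)=-0.165144, 0.122×(-2.103734)=-0.256656, 0.007×(-4.961845)=-0.034733, 0.518×(-0.657780)=-0.340730, 0.252×(-1.378326)=-0.347338.
Sum = -1.307036, so H' = 1.3070.

1.3070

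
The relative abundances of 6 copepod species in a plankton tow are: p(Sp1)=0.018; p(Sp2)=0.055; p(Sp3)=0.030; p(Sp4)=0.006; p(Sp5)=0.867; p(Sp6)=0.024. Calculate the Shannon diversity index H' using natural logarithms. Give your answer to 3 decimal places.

0.581

Each pᵢ ln pᵢ term (working shown to 5 dp, full precision carried): 0.018×(-4.01738)=-0.07231, 0.055×(-2.90042)=-0.15952, 0.03×(-3.50656)=-0.10520, 0.006×(-5.11600)=-0.03070, 0.867×(-0.14272)=-0.12374, 0.024×(-3.72970)=-0.08951.
Sum = -0.58098, so H' = 0.581.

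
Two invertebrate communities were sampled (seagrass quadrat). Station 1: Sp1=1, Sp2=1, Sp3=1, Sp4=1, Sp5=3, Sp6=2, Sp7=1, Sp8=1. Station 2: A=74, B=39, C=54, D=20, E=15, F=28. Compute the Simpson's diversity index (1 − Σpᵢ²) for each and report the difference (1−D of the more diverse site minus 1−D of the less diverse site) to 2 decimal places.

Station 1: N=11, proportions 0.0909, 0.0909, 0.0909, 0.0909, 0.2727, 0.1818, 0.0909, 0.0909, giving 1−D = 0.8430 (working shown to 4 dp, full precision carried).
Station 2: N=230, proportions 0.3217, 0.1696, 0.2348, 0.087, 0.0652, 0.1217, giving 1−D = 0.7860.
Difference = |0.8430 − 0.7860| = 0.0570, i.e. 0.06 to 2 decimal places.

0.06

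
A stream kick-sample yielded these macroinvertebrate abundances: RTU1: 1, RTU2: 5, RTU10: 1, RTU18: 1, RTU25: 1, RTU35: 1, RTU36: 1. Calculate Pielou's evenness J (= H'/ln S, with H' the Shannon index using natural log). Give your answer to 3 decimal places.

0.856

Total N = 1+5+1+1+1+1+1 = 11, so the proportions are 0.09091, 0.45455, 0.09091, 0.09091, 0.09091, 0.09091, 0.09091 (working shown to 5 dp, full precision carried).
H' = −Σ pᵢ ln pᵢ = −((-0.21799) + (-0.35839) + (-0.21799) + (-0.21799) + (-0.21799) + (-0.21799) + (-0.21799)) = 1.66633.
With S = 7 species, ln S = 1.94591, so J = 1.66633/1.94591 = 0.85633, i.e. 0.856 to 3 decimal places.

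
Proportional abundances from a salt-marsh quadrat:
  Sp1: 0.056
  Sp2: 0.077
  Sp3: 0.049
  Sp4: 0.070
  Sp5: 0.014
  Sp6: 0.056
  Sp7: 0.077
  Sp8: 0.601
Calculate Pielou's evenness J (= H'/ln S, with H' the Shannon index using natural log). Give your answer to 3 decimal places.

H' = −Σ pᵢ ln pᵢ = −((-0.16141) + (-0.19742) + (-0.14778) + (-0.18615) + (-0.05976) + (-0.16141) + (-0.19742) + (-0.30601)) = 1.41737 (working shown to 5 dp, full precision carried).
With S = 8 species, ln S = 2.07944, so J = 1.41737/2.07944 = 0.68161, i.e. 0.682 to 3 decimal places.

0.682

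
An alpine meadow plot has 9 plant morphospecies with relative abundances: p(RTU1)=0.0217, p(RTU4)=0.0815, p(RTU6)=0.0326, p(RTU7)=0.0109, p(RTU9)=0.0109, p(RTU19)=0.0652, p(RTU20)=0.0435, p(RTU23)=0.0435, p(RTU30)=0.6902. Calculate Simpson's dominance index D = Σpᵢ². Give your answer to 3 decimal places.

D = 0.0217² + 0.0815² + 0.0326² + 0.0109² + 0.0109² + 0.0652² + 0.0435² + 0.0435² + 0.6902² = 0.00047 + 0.00664 + 0.00106 + 0.00012 + 0.00012 + 0.00425 + 0.00189 + 0.00189 + 0.47638 = 0.49283 (working shown to 5 dp, full precision carried).
To 3 decimal places, D = 0.493.

0.493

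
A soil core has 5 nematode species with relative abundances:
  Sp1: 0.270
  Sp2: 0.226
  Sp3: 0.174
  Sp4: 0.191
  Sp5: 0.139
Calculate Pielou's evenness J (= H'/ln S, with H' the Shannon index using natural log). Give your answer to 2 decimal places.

0.98

H' = −Σ pᵢ ln pᵢ = −((-0.3535) + (-0.3361) + (-0.3043) + (-0.3162) + (-0.2743)) = 1.5844 (working shown to 4 dp, full precision carried).
With S = 5 species, ln S = 1.6094, so J = 1.5844/1.6094 = 0.9844, i.e. 0.98 to 2 decimal places.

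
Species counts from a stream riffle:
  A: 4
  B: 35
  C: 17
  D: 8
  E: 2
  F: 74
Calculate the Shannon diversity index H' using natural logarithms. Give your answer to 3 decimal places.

Total N = 4+35+17+8+2+74 = 140, so the proportions are 0.02857, 0.25, 0.12143, 0.05714, 0.01429, 0.52857 (working shown to 5 dp, full precision carried).
Each pᵢ ln pᵢ term: 0.02857×(-3.55535)=-0.10158, 0.25×(-1.38629)=-0.34657, 0.12143×(-2.10843)=-0.25602, 0.05714×(-2.86220)=-0.16355, 0.01429×(-4.24850)=-0.06069, 0.52857×(-0.63758)=-0.33701.
Sum = -1.26543, so H' = 1.265.

1.265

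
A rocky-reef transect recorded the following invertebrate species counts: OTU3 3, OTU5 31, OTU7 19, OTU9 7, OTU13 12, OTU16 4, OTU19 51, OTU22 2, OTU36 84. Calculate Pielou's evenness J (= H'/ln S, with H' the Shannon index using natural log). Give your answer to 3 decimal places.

0.755

Total N = 3+31+19+7+12+4+51+2+84 = 213, so the proportions are 0.01408, 0.14554, 0.0892, 0.03286, 0.05634, 0.01878, 0.23944, 0.00939, 0.39437 (working shown to 5 dp, full precision carried).
H' = −Σ pᵢ ln pᵢ = −((-0.06004) + (-0.28050) + (-0.21559) + (-0.11224) + (-0.16205) + (-0.07465) + (-0.34227) + (-0.04383) + (-0.36695)) = 1.65811.
With S = 9 species, ln S = 2.19722, so J = 1.65811/2.19722 = 0.75464, i.e. 0.755 to 3 decimal places.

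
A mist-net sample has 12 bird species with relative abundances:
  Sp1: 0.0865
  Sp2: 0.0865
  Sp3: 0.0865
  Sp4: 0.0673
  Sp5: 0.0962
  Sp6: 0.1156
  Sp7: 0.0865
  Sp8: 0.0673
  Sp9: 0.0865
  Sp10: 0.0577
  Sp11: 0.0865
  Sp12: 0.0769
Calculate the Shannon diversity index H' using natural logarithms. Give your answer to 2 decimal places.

2.47

Each pᵢ ln pᵢ term (working shown to 4 dp, full precision carried): 0.0865×(-2.4476)=-0.2117, 0.0865×(-2.4476)=-0.2117, 0.0865×(-2.4476)=-0.2117, 0.0673×(-2.6986)=-0.1816, 0.0962×(-2.3413)=-0.2252, 0.1156×(-2.1576)=-0.2494, 0.0865×(-2.4476)=-0.2117, 0.0673×(-2.6986)=-0.1816, 0.0865×(-2.4476)=-0.2117, 0.0577×(-2.8525)=-0.1646, 0.0865×(-2.4476)=-0.2117, 0.0769×(-2.5652)=-0.1973.
Sum = -2.4701, so H' = 2.47.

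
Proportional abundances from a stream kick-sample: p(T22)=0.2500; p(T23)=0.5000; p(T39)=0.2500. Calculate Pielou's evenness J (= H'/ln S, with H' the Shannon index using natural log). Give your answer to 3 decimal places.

H' = −Σ pᵢ ln pᵢ = −((-0.34657) + (-0.34657) + (-0.34657)) = 1.03972 (working shown to 5 dp, full precision carried).
With S = 3 species, ln S = 1.09861, so J = 1.03972/1.09861 = 0.94639, i.e. 0.946 to 3 decimal places.

0.946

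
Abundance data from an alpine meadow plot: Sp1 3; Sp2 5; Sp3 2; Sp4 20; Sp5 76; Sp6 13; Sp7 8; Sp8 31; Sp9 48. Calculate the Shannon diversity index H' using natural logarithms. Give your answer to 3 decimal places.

Total N = 3+5+2+20+76+13+8+31+48 = 206, so the proportions are 0.01456, 0.02427, 0.00971, 0.09709, 0.36893, 0.06311, 0.03883, 0.15049, 0.23301 (working shown to 5 dp, full precision carried).
Each pᵢ ln pᵢ term: 0.01456×(-4.22926)=-0.06159, 0.02427×(-3.71844)=-0.09025, 0.00971×(-4.63473)=-0.04500, 0.09709×(-2.33214)=-0.22642, 0.36893×(-0.99714)=-0.36788, 0.06311×(-2.76293)=-0.17436, 0.03883×(-3.24843)=-0.12615, 0.15049×(-1.89389)=-0.28500, 0.23301×(-1.45668)=-0.33942.
Sum = -1.71608, so H' = 1.716.

1.716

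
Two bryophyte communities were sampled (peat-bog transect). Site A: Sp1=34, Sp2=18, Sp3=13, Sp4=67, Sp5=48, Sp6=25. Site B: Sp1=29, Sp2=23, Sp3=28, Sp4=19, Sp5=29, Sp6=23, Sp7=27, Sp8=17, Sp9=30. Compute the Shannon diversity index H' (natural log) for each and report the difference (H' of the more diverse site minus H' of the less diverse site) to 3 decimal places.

0.532

Site A: N=205, proportions 0.16585, 0.0878, 0.06341, 0.32683, 0.23415, 0.12195, giving H' = 1.64852 (working shown to 5 dp, full precision carried).
Site B: N=225, proportions 0.12889, 0.10222, 0.12444, 0.08444, 0.12889, 0.10222, 0.12, 0.07556, 0.13333, giving H' = 2.18068.
Difference = |1.64852 − 2.18068| = 0.53216, i.e. 0.532 to 3 decimal places.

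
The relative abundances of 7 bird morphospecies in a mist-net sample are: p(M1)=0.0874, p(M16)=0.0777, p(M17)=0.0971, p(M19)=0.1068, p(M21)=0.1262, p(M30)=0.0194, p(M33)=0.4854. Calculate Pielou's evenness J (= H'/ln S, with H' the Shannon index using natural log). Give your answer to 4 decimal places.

H' = −Σ pᵢ ln pᵢ = −((-0.213017) + (-0.198516) + (-0.226439) + (-0.238890) + (-0.261220) + (-0.076484) + (-0.350838)) = 1.565403 (working shown to 6 dp, full precision carried).
With S = 7 species, ln S = 1.945910, so J = 1.565403/1.945910 = 0.804458, i.e. 0.8045 to 4 decimal places.

0.8045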